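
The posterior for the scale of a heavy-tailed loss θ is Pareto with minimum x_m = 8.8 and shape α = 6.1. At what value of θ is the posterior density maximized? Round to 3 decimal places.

8.800

The Pareto density is strictly decreasing on [x_m, ∞), so the mode is x_m = 8.800.
Mean = α·x_m/(α−1) = 6.1·8.8/5.1 = 10.525.
This is the posterior mode — the MAP estimate.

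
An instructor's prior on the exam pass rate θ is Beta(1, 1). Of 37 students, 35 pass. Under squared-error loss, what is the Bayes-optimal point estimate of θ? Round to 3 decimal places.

Posterior: Beta(1+35, 1+2) = Beta(36, 3).
Mode = (36−1)/(36+3−2) = 35/37 = 0.946.
With a flat prior the MAP equals the MLE, 35/37.
Mean = 36/(36+3) = 36/39 = 0.923.
Squared-error loss ⇒ the optimal estimator is the posterior mean.

0.923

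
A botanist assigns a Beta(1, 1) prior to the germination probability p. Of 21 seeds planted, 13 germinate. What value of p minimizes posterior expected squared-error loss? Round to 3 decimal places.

Posterior: Beta(1+13, 1+8) = Beta(14, 9).
Mode = (14−1)/(14+9−2) = 13/21 = 0.619.
With a flat prior the MAP equals the MLE, 13/21.
Mean = 14/(14+9) = 14/23 = 0.609.
Squared-error loss ⇒ the optimal estimator is the posterior mean.

0.609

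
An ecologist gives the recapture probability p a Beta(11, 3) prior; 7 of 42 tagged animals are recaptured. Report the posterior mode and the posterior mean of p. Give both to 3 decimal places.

Posterior: Beta(11+7, 3+35) = Beta(18, 38).
Mode = (18−1)/(18+38−2) = 17/54 = 0.315.
Mean = 18/(18+38) = 18/56 = 0.321.
The mean is pulled above the mode by the posterior's right skew.

MAP = 0.315, posterior mean = 0.321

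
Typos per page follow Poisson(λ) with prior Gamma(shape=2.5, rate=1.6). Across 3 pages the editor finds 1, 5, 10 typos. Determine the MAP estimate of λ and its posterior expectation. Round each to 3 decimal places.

MAP: 3.804. Posterior mean: 4.022.

Σ counts = 16. Posterior: Gamma(shape = 2.5+16 = 18.5, rate = 1.6+3 = 4.6).
Mode = (α−1)/β = 17.5/4.6 = 3.804.
Mean = α/β = 18.5/4.6 = 4.022.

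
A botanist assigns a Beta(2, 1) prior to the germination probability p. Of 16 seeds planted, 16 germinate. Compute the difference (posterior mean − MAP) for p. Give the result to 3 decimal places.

-0.053

Posterior: Beta(2+16, 1+0) = Beta(18, 1).
Since β = 1 ≤ 1 and α > 1, the Beta density is monotone increasing on [0,1]; the mode is at 1.
Mean = 18/(18+1) = 0.947.
Difference = 0.947 − 1.000 = -0.053.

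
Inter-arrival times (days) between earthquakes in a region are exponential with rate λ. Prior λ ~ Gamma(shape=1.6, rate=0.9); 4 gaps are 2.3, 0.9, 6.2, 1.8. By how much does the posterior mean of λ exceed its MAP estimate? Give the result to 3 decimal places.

0.083

Σ times = 11.2. Posterior: Gamma(shape = 1.6+4 = 5.6, rate = 0.9+11.2 = 12.1).
Mode = (α−1)/β = 4.6/12.1 = 0.380.
Mean = α/β = 5.6/12.1 = 0.463.
Difference = 0.463 − 0.380 = 0.083.
The posterior is right-skewed, so the mean exceeds the mode.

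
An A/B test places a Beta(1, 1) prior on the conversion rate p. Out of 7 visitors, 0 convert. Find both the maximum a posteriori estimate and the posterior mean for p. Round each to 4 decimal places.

Posterior: Beta(1+0, 1+7) = Beta(1, 8).
Since α = 1 ≤ 1 and β > 1, the Beta density is monotone decreasing on [0,1]; the mode is at 0.
Mean = 1/(1+8) = 0.1111.

MAP = 0.0000; posterior mean = 0.1111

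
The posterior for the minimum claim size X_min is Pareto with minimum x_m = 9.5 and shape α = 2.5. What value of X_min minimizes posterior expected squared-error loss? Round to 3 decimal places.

The Pareto density is strictly decreasing on [x_m, ∞), so the mode is x_m = 9.500.
Mean = α·x_m/(α−1) = 2.5·9.5/1.5 = 15.833.
Squared-error loss ⇒ the optimal estimator is the posterior mean.

15.833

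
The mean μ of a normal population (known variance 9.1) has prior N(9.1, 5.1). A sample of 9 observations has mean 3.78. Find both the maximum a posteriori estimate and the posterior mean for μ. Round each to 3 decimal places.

Posterior for μ is Normal. Precision-weighted mean: (1/5.1·9.1 + 9/9.1·3.78) / (1/5.1 + 9/9.1) = 4.660.
A Normal posterior is symmetric, so mode = mean.

maximum a posteriori estimate = 4.660, posterior mean = 4.660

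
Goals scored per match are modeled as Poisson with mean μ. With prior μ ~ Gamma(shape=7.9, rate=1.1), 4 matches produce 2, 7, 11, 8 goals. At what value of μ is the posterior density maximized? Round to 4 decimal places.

Σ counts = 28. Posterior: Gamma(shape = 7.9+28 = 35.9, rate = 1.1+4 = 5.1).
Mode = (α−1)/β = 34.9/5.1 = 6.8431.
Mean = α/β = 35.9/5.1 = 7.0392.
This is the posterior mode — the MAP estimate.

6.8431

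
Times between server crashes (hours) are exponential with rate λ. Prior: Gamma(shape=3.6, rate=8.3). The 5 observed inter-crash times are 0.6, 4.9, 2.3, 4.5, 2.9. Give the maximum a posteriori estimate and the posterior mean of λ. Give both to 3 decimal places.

MAP: 0.323. Posterior mean: 0.366.

Σ times = 15.2. Posterior: Gamma(shape = 3.6+5 = 8.6, rate = 8.3+15.2 = 23.5).
Mode = (α−1)/β = 7.6/23.5 = 0.323.
Mean = α/β = 8.6/23.5 = 0.366.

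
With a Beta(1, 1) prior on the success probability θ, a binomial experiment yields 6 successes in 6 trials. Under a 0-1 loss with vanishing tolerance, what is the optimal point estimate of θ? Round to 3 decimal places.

Posterior: Beta(1+6, 1+0) = Beta(7, 1).
Since β = 1 ≤ 1 and α > 1, the Beta density is monotone increasing on [0,1]; the mode is at 1.
Mean = 7/(7+1) = 0.875.
This is the posterior mode — the MAP estimate.

1.000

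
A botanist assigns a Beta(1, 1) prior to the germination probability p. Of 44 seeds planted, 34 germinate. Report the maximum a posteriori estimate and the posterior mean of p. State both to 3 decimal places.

Posterior: Beta(1+34, 1+10) = Beta(35, 11).
Mode = (35−1)/(35+11−2) = 34/44 = 0.773.
With a flat prior the MAP equals the MLE, 34/44.
Mean = 35/(35+11) = 35/46 = 0.761.

MAP: 0.773. Posterior mean: 0.761.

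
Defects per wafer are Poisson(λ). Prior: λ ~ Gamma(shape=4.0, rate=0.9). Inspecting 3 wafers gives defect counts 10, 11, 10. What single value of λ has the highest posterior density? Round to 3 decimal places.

8.718

Σ counts = 31. Posterior: Gamma(shape = 4.0+31 = 35.0, rate = 0.9+3 = 3.9).
Mode = (α−1)/β = 34.0/3.9 = 8.718.
Mean = α/β = 35.0/3.9 = 8.974.
This is the posterior mode — the MAP estimate.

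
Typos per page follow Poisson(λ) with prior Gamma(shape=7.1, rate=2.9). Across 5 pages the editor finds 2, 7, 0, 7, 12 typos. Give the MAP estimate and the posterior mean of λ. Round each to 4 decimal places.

Σ counts = 28. Posterior: Gamma(shape = 7.1+28 = 35.1, rate = 2.9+5 = 7.9).
Mode = (α−1)/β = 34.1/7.9 = 4.3165.
Mean = α/β = 35.1/7.9 = 4.4430.
The posterior is right-skewed, so the mean exceeds the mode.

MAP = 4.3165; posterior mean = 4.4430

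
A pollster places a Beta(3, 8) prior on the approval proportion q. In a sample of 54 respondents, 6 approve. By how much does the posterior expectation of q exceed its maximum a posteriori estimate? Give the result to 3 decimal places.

Posterior: Beta(3+6, 8+48) = Beta(9, 56).
Mode = (9−1)/(9+56−2) = 8/63 = 0.127.
Mean = 9/(9+56) = 9/65 = 0.138.
Difference = 0.138 − 0.127 = 0.011.

0.011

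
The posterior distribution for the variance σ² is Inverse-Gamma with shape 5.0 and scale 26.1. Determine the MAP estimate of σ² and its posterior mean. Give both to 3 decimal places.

σ²_MAP = 4.350, E[σ²|data] = 6.525

Mode = β/(α+1) = 26.1/6.0 = 4.350.
Mean = β/(α−1) = 26.1/4.0 = 6.525.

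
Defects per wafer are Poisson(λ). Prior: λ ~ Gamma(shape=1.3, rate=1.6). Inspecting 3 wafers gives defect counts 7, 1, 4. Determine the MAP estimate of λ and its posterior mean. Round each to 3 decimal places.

Σ counts = 12. Posterior: Gamma(shape = 1.3+12 = 13.3, rate = 1.6+3 = 4.6).
Mode = (α−1)/β = 12.3/4.6 = 2.674.
Mean = α/β = 13.3/4.6 = 2.891.

MAP = 2.674; posterior mean = 2.891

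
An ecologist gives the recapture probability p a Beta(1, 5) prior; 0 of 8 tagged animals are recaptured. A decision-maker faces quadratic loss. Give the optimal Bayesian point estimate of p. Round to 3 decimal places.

Posterior: Beta(1+0, 5+8) = Beta(1, 13).
Since α = 1 ≤ 1 and β > 1, the Beta density is monotone decreasing on [0,1]; the mode is at 0.
Mean = 1/(1+13) = 0.071.
Quadratic loss ⇒ the optimal estimator is the posterior mean.

0.071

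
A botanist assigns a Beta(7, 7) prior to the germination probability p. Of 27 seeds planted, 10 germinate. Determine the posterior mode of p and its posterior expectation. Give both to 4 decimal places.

MAP: 0.4103. Posterior mean: 0.4146.

Posterior: Beta(7+10, 7+17) = Beta(17, 24).
Mode = (17−1)/(17+24−2) = 16/39 = 0.4103.
Mean = 17/(17+24) = 17/41 = 0.4146.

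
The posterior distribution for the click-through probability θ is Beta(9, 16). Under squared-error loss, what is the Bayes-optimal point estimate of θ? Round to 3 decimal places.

0.360

Mode = (9−1)/(9+16−2) = 8/23 = 0.348.
Mean = 9/(9+16) = 9/25 = 0.360.
Squared-error loss ⇒ the optimal estimator is the posterior mean.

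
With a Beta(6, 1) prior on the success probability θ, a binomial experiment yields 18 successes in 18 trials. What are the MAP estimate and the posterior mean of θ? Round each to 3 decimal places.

Posterior: Beta(6+18, 1+0) = Beta(24, 1).
Since β = 1 ≤ 1 and α > 1, the Beta density is monotone increasing on [0,1]; the mode is at 1.
Mean = 24/(24+1) = 0.960.

MAP: 1.000. Posterior mean: 0.960.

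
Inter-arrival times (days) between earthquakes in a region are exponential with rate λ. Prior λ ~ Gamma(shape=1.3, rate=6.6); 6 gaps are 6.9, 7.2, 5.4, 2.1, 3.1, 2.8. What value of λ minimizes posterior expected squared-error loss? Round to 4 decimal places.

0.2141

Σ times = 27.5. Posterior: Gamma(shape = 1.3+6 = 7.3, rate = 6.6+27.5 = 34.1).
Mode = (α−1)/β = 6.3/34.1 = 0.1848.
Mean = α/β = 7.3/34.1 = 0.2141.
Squared-error loss ⇒ the optimal estimator is the posterior mean.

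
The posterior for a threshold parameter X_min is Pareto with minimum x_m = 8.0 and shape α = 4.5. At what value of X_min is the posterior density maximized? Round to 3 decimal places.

The Pareto density is strictly decreasing on [x_m, ∞), so the mode is x_m = 8.000.
Mean = α·x_m/(α−1) = 4.5·8.0/3.5 = 10.286.
This is the posterior mode — the MAP estimate.

8.000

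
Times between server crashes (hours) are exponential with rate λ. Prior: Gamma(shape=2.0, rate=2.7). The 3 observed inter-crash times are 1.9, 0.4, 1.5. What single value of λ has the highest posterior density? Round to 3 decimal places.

Σ times = 3.8. Posterior: Gamma(shape = 2.0+3 = 5.0, rate = 2.7+3.8 = 6.5).
Mode = (α−1)/β = 4.0/6.5 = 0.615.
Mean = α/β = 5.0/6.5 = 0.769.
This is the posterior mode — the MAP estimate.

0.615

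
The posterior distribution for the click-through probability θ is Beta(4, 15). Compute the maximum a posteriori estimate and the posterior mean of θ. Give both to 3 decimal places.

Mode = (4−1)/(4+15−2) = 3/17 = 0.176.
Mean = 4/(4+15) = 4/19 = 0.211.
The mean is pulled above the mode by the posterior's right skew.

θ_MAP = 0.176, E[θ|data] = 0.211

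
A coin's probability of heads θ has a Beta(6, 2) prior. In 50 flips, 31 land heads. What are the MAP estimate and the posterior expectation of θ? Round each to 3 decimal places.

Posterior: Beta(6+31, 2+19) = Beta(37, 21).
Mode = (37−1)/(37+21−2) = 36/56 = 0.643.
Mean = 37/(37+21) = 37/58 = 0.638.

MAP = 0.643; posterior mean = 0.638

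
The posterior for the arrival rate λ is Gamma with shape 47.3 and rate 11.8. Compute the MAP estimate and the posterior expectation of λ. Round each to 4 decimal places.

Mode = (α−1)/β = 46.3/11.8 = 3.9237.
Mean = α/β = 47.3/11.8 = 4.0085.

MAP = 3.9237; posterior mean = 4.0085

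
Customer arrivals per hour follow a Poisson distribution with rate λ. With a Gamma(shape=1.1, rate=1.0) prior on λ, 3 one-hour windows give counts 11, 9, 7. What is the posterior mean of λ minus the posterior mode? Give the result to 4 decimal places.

0.2500

Σ counts = 27. Posterior: Gamma(shape = 1.1+27 = 28.1, rate = 1.0+3 = 4.0).
Mode = (α−1)/β = 27.1/4.0 = 6.7750.
Mean = α/β = 28.1/4.0 = 7.0250.
Difference = 7.0250 − 6.7750 = 0.2500.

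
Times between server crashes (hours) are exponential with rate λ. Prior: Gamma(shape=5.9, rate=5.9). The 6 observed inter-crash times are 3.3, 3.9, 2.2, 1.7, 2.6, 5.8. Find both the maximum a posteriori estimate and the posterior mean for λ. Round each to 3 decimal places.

Σ times = 19.5. Posterior: Gamma(shape = 5.9+6 = 11.9, rate = 5.9+19.5 = 25.4).
Mode = (α−1)/β = 10.9/25.4 = 0.429.
Mean = α/β = 11.9/25.4 = 0.469.
The posterior is right-skewed, so the mean exceeds the mode.

maximum a posteriori estimate = 0.429, posterior mean = 0.469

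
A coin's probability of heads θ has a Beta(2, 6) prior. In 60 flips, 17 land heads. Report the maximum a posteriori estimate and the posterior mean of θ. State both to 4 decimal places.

Posterior: Beta(2+17, 6+43) = Beta(19, 49).
Mode = (19−1)/(19+49−2) = 18/66 = 0.2727.
Mean = 19/(19+49) = 19/68 = 0.2794.

MAP = 0.2727, posterior mean = 0.2794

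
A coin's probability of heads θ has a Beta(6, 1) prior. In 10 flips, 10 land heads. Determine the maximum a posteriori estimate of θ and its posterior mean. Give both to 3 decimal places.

MAP: 1.000. Posterior mean: 0.941.

Posterior: Beta(6+10, 1+0) = Beta(16, 1).
Since β = 1 ≤ 1 and α > 1, the Beta density is monotone increasing on [0,1]; the mode is at 1.
Mean = 16/(16+1) = 0.941.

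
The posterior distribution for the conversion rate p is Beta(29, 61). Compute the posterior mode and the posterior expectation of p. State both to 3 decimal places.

MAP = 0.318; posterior mean = 0.322

Mode = (29−1)/(29+61−2) = 28/88 = 0.318.
Mean = 29/(29+61) = 29/90 = 0.322.
The mean is pulled above the mode by the posterior's right skew.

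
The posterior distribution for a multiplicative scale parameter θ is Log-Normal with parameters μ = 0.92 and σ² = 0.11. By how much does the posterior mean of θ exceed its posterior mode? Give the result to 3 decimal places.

0.403

Mode = exp(μ − σ²) = exp(0.81) = 2.248.
Mean = exp(μ + σ²/2) = exp(0.975) = 2.651.
Difference = 2.651 − 2.248 = 0.403.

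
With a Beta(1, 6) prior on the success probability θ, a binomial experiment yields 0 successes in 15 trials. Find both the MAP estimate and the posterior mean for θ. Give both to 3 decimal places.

MAP estimate = 0.000, posterior mean = 0.045

Posterior: Beta(1+0, 6+15) = Beta(1, 21).
Since α = 1 ≤ 1 and β > 1, the Beta density is monotone decreasing on [0,1]; the mode is at 0.
Mean = 1/(1+21) = 0.045.
Right-skewed posterior ⇒ mode < mean.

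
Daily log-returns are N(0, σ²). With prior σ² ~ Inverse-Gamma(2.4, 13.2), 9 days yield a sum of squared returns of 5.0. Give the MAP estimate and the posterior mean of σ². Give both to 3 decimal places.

MAP = 1.987; posterior mean = 2.661

Posterior: Inverse-Gamma(shape = 2.4+9/2 = 6.9, scale = 13.2+5.0/2 = 15.7).
Mode = β/(α+1) = 15.7/7.9 = 1.987.
Mean = β/(α−1) = 15.7/5.9 = 2.661.
Mean > mode: the posterior has a right tail.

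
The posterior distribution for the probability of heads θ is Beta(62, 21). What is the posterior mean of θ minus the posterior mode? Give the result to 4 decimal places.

-0.0061

Mode = (62−1)/(62+21−2) = 61/81 = 0.7531.
Mean = 62/(62+21) = 62/83 = 0.7470.
Difference = 0.7470 − 0.7531 = -0.0061.
Mode > mean: the posterior has a left tail.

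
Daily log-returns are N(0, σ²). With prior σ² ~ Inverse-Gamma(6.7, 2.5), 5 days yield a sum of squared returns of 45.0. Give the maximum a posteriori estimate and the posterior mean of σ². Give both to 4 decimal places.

MAP = 2.4510; posterior mean = 3.0488

Posterior: Inverse-Gamma(shape = 6.7+5/2 = 9.2, scale = 2.5+45.0/2 = 25.0).
Mode = β/(α+1) = 25.0/10.2 = 2.4510.
Mean = β/(α−1) = 25.0/8.2 = 3.0488.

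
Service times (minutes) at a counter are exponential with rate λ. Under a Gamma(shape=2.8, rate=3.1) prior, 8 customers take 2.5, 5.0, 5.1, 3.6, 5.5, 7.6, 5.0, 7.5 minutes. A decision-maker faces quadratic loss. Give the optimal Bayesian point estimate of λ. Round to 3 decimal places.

Σ times = 41.8. Posterior: Gamma(shape = 2.8+8 = 10.8, rate = 3.1+41.8 = 44.9).
Mode = (α−1)/β = 9.8/44.9 = 0.218.
Mean = α/β = 10.8/44.9 = 0.241.
Quadratic loss ⇒ the optimal estimator is the posterior mean.

0.241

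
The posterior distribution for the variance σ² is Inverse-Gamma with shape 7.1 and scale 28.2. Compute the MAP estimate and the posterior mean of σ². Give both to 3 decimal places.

Mode = β/(α+1) = 28.2/8.1 = 3.481.
Mean = β/(α−1) = 28.2/6.1 = 4.623.

MAP estimate = 3.481, posterior mean = 4.623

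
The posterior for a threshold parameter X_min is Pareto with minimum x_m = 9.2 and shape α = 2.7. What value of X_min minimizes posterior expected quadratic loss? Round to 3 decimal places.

14.612

The Pareto density is strictly decreasing on [x_m, ∞), so the mode is x_m = 9.200.
Mean = α·x_m/(α−1) = 2.7·9.2/1.7 = 14.612.
Quadratic loss ⇒ the optimal estimator is the posterior mean.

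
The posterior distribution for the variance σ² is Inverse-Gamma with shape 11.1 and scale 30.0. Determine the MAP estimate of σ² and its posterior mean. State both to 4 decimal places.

MAP: 2.4793. Posterior mean: 2.9703.

Mode = β/(α+1) = 30.0/12.1 = 2.4793.
Mean = β/(α−1) = 30.0/10.1 = 2.9703.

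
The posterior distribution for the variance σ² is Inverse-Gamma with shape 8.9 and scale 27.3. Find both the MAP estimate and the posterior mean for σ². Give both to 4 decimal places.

Mode = β/(α+1) = 27.3/9.9 = 2.7576.
Mean = β/(α−1) = 27.3/7.9 = 3.4557.
The mean is pulled above the mode by the posterior's right skew.

σ²_MAP = 2.7576, E[σ²|data] = 3.4557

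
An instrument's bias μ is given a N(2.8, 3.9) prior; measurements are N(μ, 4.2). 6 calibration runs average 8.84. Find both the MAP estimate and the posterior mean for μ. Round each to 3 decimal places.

MAP estimate = 7.921, posterior mean = 7.921

Posterior for μ is Normal. Precision-weighted mean: (1/3.9·2.8 + 6/4.2·8.84) / (1/3.9 + 6/4.2) = 7.921.
A Normal posterior is symmetric, so mode = mean.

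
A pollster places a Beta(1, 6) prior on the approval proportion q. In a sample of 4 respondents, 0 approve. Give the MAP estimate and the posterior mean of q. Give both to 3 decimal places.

MAP = 0.000, posterior mean = 0.091

Posterior: Beta(1+0, 6+4) = Beta(1, 10).
Since α = 1 ≤ 1 and β > 1, the Beta density is monotone decreasing on [0,1]; the mode is at 0.
Mean = 1/(1+10) = 0.091.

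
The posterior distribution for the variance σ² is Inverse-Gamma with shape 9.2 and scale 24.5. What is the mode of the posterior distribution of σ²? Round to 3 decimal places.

Mode = β/(α+1) = 24.5/10.2 = 2.402.
Mean = β/(α−1) = 24.5/8.2 = 2.988.
This is the posterior mode — the MAP estimate.

2.402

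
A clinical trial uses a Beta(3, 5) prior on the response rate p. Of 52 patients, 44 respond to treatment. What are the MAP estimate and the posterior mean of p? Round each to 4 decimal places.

MAP = 0.7931; posterior mean = 0.7833

Posterior: Beta(3+44, 5+8) = Beta(47, 13).
Mode = (47−1)/(47+13−2) = 46/58 = 0.7931.
Mean = 47/(47+13) = 47/60 = 0.7833.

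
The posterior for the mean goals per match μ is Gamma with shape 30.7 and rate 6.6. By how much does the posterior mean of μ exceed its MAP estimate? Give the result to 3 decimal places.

Mode = (α−1)/β = 29.7/6.6 = 4.500.
Mean = α/β = 30.7/6.6 = 4.652.
Difference = 4.652 − 4.500 = 0.152.
The posterior is right-skewed, so the mean exceeds the mode.

0.152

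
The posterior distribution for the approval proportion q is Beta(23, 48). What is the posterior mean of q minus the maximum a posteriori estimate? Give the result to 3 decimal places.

0.005

Mode = (23−1)/(23+48−2) = 22/69 = 0.319.
Mean = 23/(23+48) = 23/71 = 0.324.
Difference = 0.324 − 0.319 = 0.005.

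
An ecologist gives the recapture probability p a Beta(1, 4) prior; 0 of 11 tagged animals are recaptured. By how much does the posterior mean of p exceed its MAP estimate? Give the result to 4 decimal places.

0.0625

Posterior: Beta(1+0, 4+11) = Beta(1, 15).
Since α = 1 ≤ 1 and β > 1, the Beta density is monotone decreasing on [0,1]; the mode is at 0.
Mean = 1/(1+15) = 0.0625.
Difference = 0.0625 − 0.0000 = 0.0625.
The posterior is right-skewed, so the mean exceeds the mode.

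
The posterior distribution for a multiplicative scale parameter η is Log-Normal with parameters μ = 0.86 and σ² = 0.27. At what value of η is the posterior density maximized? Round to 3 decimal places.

Mode = exp(μ − σ²) = exp(0.59) = 1.804.
Mean = exp(μ + σ²/2) = exp(0.995) = 2.705.
This is the posterior mode — the MAP estimate.

1.804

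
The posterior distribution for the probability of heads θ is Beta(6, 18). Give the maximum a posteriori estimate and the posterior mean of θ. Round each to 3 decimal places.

Mode = (6−1)/(6+18−2) = 5/22 = 0.227.
Mean = 6/(6+18) = 6/24 = 0.250.

θ_MAP = 0.227, E[θ|data] = 0.250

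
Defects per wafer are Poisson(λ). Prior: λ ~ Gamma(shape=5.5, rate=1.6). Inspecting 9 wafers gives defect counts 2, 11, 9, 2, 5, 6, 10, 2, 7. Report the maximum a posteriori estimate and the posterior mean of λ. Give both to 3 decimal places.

maximum a posteriori estimate = 5.519, posterior mean = 5.613

Σ counts = 54. Posterior: Gamma(shape = 5.5+54 = 59.5, rate = 1.6+9 = 10.6).
Mode = (α−1)/β = 58.5/10.6 = 5.519.
Mean = α/β = 59.5/10.6 = 5.613.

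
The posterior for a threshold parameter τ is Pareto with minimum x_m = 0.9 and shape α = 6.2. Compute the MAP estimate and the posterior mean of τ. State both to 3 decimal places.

MAP: 0.900. Posterior mean: 1.073.

The Pareto density is strictly decreasing on [x_m, ∞), so the mode is x_m = 0.900.
Mean = α·x_m/(α−1) = 6.2·0.9/5.2 = 1.073.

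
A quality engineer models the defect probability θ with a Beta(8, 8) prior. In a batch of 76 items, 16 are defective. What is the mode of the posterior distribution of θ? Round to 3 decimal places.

Posterior: Beta(8+16, 8+60) = Beta(24, 68).
Mode = (24−1)/(24+68−2) = 23/90 = 0.256.
Mean = 24/(24+68) = 24/92 = 0.261.
This is the posterior mode — the MAP estimate.

0.256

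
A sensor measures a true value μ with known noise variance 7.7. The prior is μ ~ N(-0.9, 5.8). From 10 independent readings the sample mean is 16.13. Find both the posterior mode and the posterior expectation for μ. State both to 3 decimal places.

Posterior for μ is Normal. Precision-weighted mean: (1/5.8·-0.9 + 10/7.7·16.13) / (1/5.8 + 10/7.7) = 14.134.
A Normal posterior is symmetric, so mode = mean.

MAP = 14.134; posterior mean = 14.134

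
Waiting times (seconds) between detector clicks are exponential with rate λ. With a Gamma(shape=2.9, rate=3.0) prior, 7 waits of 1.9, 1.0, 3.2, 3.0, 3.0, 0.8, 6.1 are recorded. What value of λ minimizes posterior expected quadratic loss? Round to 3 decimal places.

0.450

Σ times = 19.0. Posterior: Gamma(shape = 2.9+7 = 9.9, rate = 3.0+19.0 = 22.0).
Mode = (α−1)/β = 8.9/22.0 = 0.405.
Mean = α/β = 9.9/22.0 = 0.450.
Quadratic loss ⇒ the optimal estimator is the posterior mean.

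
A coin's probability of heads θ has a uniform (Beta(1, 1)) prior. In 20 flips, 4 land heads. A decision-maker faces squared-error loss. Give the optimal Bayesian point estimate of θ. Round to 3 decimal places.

0.227

Posterior: Beta(1+4, 1+16) = Beta(5, 17).
Mode = (5−1)/(5+17−2) = 4/20 = 0.200.
With a flat prior the MAP equals the MLE, 4/20.
Mean = 5/(5+17) = 5/22 = 0.227.
Squared-error loss ⇒ the optimal estimator is the posterior mean.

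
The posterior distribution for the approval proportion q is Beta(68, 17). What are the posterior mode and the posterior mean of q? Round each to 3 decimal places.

MAP = 0.807, posterior mean = 0.800

Mode = (68−1)/(68+17−2) = 67/83 = 0.807.
Mean = 68/(68+17) = 68/85 = 0.800.
The mean is pulled below the mode by the posterior's left skew.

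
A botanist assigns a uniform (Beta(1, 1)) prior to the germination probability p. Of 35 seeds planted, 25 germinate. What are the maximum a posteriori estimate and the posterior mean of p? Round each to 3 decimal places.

Posterior: Beta(1+25, 1+10) = Beta(26, 11).
Mode = (26−1)/(26+11−2) = 25/35 = 0.714.
With a flat prior the MAP equals the MLE, 25/35.
Mean = 26/(26+11) = 26/37 = 0.703.
The mean is pulled below the mode by the posterior's left skew.

maximum a posteriori estimate = 0.714, posterior mean = 0.703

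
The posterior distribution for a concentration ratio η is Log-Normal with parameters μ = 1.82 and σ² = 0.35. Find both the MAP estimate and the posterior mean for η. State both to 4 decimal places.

MAP estimate = 4.3492, posterior mean = 7.3522

Mode = exp(μ − σ²) = exp(1.47) = 4.3492.
Mean = exp(μ + σ²/2) = exp(1.995) = 7.3522.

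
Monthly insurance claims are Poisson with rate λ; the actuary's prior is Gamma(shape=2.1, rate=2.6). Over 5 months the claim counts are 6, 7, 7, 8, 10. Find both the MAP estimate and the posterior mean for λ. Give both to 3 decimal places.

MAP = 5.145, posterior mean = 5.276

Σ counts = 38. Posterior: Gamma(shape = 2.1+38 = 40.1, rate = 2.6+5 = 7.6).
Mode = (α−1)/β = 39.1/7.6 = 5.145.
Mean = α/β = 40.1/7.6 = 5.276.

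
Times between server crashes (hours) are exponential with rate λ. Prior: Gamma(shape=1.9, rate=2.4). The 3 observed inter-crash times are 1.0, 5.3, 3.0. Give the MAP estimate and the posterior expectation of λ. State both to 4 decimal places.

MAP: 0.3333. Posterior mean: 0.4188.

Σ times = 9.3. Posterior: Gamma(shape = 1.9+3 = 4.9, rate = 2.4+9.3 = 11.7).
Mode = (α−1)/β = 3.9/11.7 = 0.3333.
Mean = α/β = 4.9/11.7 = 0.4188.
Right-skewed posterior ⇒ mode < mean.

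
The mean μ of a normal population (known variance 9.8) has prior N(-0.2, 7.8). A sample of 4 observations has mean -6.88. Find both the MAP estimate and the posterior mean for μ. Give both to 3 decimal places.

Posterior for μ is Normal. Precision-weighted mean: (1/7.8·-0.2 + 4/9.8·-6.88) / (1/7.8 + 4/9.8) = -5.283.
A Normal posterior is symmetric, so mode = mean.

MAP: -5.283. Posterior mean: -5.283.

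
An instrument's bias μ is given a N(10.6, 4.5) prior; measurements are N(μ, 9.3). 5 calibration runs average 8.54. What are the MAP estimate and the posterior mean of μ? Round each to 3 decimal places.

Posterior for μ is Normal. Precision-weighted mean: (1/4.5·10.6 + 5/9.3·8.54) / (1/4.5 + 5/9.3) = 9.142.
A Normal posterior is symmetric, so mode = mean.

μ_MAP = 9.142, E[μ|data] = 9.142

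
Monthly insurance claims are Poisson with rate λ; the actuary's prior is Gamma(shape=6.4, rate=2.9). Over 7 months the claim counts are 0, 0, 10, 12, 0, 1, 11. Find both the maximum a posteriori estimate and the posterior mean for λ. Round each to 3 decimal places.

Σ counts = 34. Posterior: Gamma(shape = 6.4+34 = 40.4, rate = 2.9+7 = 9.9).
Mode = (α−1)/β = 39.4/9.9 = 3.980.
Mean = α/β = 40.4/9.9 = 4.081.

MAP = 3.980, posterior mean = 4.081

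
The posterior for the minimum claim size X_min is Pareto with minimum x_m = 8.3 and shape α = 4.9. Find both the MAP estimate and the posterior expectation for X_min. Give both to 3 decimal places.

The Pareto density is strictly decreasing on [x_m, ∞), so the mode is x_m = 8.300.
Mean = α·x_m/(α−1) = 4.9·8.3/3.9 = 10.428.
The posterior is right-skewed, so the mean exceeds the mode.

MAP = 8.300, posterior mean = 10.428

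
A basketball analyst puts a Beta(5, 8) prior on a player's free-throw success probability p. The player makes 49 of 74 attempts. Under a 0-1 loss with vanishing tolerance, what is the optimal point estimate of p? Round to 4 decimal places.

0.6235

Posterior: Beta(5+49, 8+25) = Beta(54, 33).
Mode = (54−1)/(54+33−2) = 53/85 = 0.6235.
Mean = 54/(54+33) = 54/87 = 0.6207.
This is the posterior mode — the MAP estimate.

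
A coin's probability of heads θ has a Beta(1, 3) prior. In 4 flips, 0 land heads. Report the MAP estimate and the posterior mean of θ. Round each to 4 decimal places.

MAP = 0.0000; posterior mean = 0.1250

Posterior: Beta(1+0, 3+4) = Beta(1, 7).
Since α = 1 ≤ 1 and β > 1, the Beta density is monotone decreasing on [0,1]; the mode is at 0.
Mean = 1/(1+7) = 0.1250.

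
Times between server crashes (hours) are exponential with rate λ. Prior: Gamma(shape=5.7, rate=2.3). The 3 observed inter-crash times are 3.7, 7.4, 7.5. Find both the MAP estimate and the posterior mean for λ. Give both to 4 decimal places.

MAP = 0.3684, posterior mean = 0.4163

Σ times = 18.6. Posterior: Gamma(shape = 5.7+3 = 8.7, rate = 2.3+18.6 = 20.9).
Mode = (α−1)/β = 7.7/20.9 = 0.3684.
Mean = α/β = 8.7/20.9 = 0.4163.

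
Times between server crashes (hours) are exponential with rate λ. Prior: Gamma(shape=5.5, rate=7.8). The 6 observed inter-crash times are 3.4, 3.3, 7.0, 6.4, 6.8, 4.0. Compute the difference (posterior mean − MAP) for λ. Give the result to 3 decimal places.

Σ times = 30.9. Posterior: Gamma(shape = 5.5+6 = 11.5, rate = 7.8+30.9 = 38.7).
Mode = (α−1)/β = 10.5/38.7 = 0.271.
Mean = α/β = 11.5/38.7 = 0.297.
Difference = 0.297 − 0.271 = 0.026.

0.026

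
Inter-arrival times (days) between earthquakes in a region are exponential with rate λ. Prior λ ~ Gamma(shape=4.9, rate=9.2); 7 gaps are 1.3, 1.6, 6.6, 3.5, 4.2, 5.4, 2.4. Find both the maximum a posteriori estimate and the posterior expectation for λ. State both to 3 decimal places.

MAP = 0.319, posterior mean = 0.348

Σ times = 25.0. Posterior: Gamma(shape = 4.9+7 = 11.9, rate = 9.2+25.0 = 34.2).
Mode = (α−1)/β = 10.9/34.2 = 0.319.
Mean = α/β = 11.9/34.2 = 0.348.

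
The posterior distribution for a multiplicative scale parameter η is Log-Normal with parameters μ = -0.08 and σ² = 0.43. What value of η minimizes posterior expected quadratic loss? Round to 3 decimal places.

Mode = exp(μ − σ²) = exp(-0.51) = 0.600.
Mean = exp(μ + σ²/2) = exp(0.135) = 1.145.
Quadratic loss ⇒ the optimal estimator is the posterior mean.

1.145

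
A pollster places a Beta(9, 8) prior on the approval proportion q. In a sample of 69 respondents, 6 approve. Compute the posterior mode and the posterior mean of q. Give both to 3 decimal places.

MAP = 0.167, posterior mean = 0.174

Posterior: Beta(9+6, 8+63) = Beta(15, 71).
Mode = (15−1)/(15+71−2) = 14/84 = 0.167.
Mean = 15/(15+71) = 15/86 = 0.174.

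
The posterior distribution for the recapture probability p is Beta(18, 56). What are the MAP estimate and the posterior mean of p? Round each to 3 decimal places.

Mode = (18−1)/(18+56−2) = 17/72 = 0.236.
Mean = 18/(18+56) = 18/74 = 0.243.

MAP = 0.236; posterior mean = 0.243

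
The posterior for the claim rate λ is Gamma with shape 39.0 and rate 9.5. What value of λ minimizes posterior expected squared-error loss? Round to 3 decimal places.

Mode = (α−1)/β = 38.0/9.5 = 4.000.
Mean = α/β = 39.0/9.5 = 4.105.
Squared-error loss ⇒ the optimal estimator is the posterior mean.

4.105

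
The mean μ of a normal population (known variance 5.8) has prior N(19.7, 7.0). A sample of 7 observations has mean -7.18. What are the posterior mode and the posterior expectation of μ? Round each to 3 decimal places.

MAP = -4.335, posterior mean = -4.335

Posterior for μ is Normal. Precision-weighted mean: (1/7.0·19.7 + 7/5.8·-7.18) / (1/7.0 + 7/5.8) = -4.335.
A Normal posterior is symmetric, so mode = mean.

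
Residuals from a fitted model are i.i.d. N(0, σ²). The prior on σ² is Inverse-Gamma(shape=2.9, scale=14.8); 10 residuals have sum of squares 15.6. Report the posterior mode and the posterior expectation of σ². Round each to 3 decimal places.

Posterior: Inverse-Gamma(shape = 2.9+10/2 = 7.9, scale = 14.8+15.6/2 = 22.6).
Mode = β/(α+1) = 22.6/8.9 = 2.539.
Mean = β/(α−1) = 22.6/6.9 = 3.275.
The mean is pulled above the mode by the posterior's right skew.

MAP = 2.539; posterior mean = 3.275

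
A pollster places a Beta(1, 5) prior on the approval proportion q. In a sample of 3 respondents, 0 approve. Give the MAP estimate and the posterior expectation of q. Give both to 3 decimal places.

Posterior: Beta(1+0, 5+3) = Beta(1, 8).
Since α = 1 ≤ 1 and β > 1, the Beta density is monotone decreasing on [0,1]; the mode is at 0.
Mean = 1/(1+8) = 0.111.

MAP = 0.000; posterior mean = 0.111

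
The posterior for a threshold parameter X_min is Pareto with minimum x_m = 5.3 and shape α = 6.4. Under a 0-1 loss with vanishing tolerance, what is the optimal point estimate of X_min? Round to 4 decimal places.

The Pareto density is strictly decreasing on [x_m, ∞), so the mode is x_m = 5.3000.
Mean = α·x_m/(α−1) = 6.4·5.3/5.4 = 6.2815.
This is the posterior mode — the MAP estimate.

5.3000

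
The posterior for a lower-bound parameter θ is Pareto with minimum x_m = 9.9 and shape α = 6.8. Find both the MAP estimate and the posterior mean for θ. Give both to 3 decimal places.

The Pareto density is strictly decreasing on [x_m, ∞), so the mode is x_m = 9.900.
Mean = α·x_m/(α−1) = 6.8·9.9/5.8 = 11.607.

MAP = 9.900, posterior mean = 11.607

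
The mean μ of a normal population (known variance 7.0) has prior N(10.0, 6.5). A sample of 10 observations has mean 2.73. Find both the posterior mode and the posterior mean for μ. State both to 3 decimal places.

MAP = 3.437; posterior mean = 3.437

Posterior for μ is Normal. Precision-weighted mean: (1/6.5·10.0 + 10/7.0·2.73) / (1/6.5 + 10/7.0) = 3.437.
A Normal posterior is symmetric, so mode = mean.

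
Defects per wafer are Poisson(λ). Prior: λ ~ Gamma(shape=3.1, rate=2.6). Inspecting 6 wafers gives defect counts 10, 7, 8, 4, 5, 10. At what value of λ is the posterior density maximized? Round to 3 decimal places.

5.360

Σ counts = 44. Posterior: Gamma(shape = 3.1+44 = 47.1, rate = 2.6+6 = 8.6).
Mode = (α−1)/β = 46.1/8.6 = 5.360.
Mean = α/β = 47.1/8.6 = 5.477.
This is the posterior mode — the MAP estimate.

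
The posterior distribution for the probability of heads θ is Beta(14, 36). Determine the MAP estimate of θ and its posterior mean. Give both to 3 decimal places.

MAP estimate = 0.271, posterior mean = 0.280

Mode = (14−1)/(14+36−2) = 13/48 = 0.271.
Mean = 14/(14+36) = 14/50 = 0.280.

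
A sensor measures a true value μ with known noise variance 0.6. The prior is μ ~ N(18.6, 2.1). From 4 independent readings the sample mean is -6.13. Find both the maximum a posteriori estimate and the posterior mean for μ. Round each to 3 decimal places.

μ_MAP = -4.481, E[μ|data] = -4.481

Posterior for μ is Normal. Precision-weighted mean: (1/2.1·18.6 + 4/0.6·-6.13) / (1/2.1 + 4/0.6) = -4.481.
A Normal posterior is symmetric, so mode = mean.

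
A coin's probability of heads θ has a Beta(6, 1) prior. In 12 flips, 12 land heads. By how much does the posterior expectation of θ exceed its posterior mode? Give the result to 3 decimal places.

Posterior: Beta(6+12, 1+0) = Beta(18, 1).
Since β = 1 ≤ 1 and α > 1, the Beta density is monotone increasing on [0,1]; the mode is at 1.
Mean = 18/(18+1) = 0.947.
Difference = 0.947 − 1.000 = -0.053.
Left-skewed posterior ⇒ mean < mode.

-0.053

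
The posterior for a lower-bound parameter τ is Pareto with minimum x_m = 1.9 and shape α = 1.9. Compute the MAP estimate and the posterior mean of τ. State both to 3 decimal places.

The Pareto density is strictly decreasing on [x_m, ∞), so the mode is x_m = 1.900.
Mean = α·x_m/(α−1) = 1.9·1.9/0.9 = 4.011.
The posterior is right-skewed, so the mean exceeds the mode.

τ_MAP = 1.900, E[τ|data] = 4.011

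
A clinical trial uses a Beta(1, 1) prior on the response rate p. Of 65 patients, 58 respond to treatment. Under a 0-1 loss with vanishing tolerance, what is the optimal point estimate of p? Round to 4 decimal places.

Posterior: Beta(1+58, 1+7) = Beta(59, 8).
Mode = (59−1)/(59+8−2) = 58/65 = 0.8923.
With a flat prior the MAP equals the MLE, 58/65.
Mean = 59/(59+8) = 59/67 = 0.8806.
This is the posterior mode — the MAP estimate.

0.8923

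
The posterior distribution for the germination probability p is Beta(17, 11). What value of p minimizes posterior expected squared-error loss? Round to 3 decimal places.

0.607

Mode = (17−1)/(17+11−2) = 16/26 = 0.615.
Mean = 17/(17+11) = 17/28 = 0.607.
Squared-error loss ⇒ the optimal estimator is the posterior mean.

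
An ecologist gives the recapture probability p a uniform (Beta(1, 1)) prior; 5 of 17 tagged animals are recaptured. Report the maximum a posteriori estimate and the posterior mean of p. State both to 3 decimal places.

p_MAP = 0.294, E[p|data] = 0.316

Posterior: Beta(1+5, 1+12) = Beta(6, 13).
Mode = (6−1)/(6+13−2) = 5/17 = 0.294.
With a flat prior the MAP equals the MLE, 5/17.
Mean = 6/(6+13) = 6/19 = 0.316.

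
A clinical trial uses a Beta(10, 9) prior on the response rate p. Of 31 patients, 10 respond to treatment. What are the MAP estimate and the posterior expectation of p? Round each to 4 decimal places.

MAP = 0.3958; posterior mean = 0.4000

Posterior: Beta(10+10, 9+21) = Beta(20, 30).
Mode = (20−1)/(20+30−2) = 19/48 = 0.3958.
Mean = 20/(20+30) = 20/50 = 0.4000.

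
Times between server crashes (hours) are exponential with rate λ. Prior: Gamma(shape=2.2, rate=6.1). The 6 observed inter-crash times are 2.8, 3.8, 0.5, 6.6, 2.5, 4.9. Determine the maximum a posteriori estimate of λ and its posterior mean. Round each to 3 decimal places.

Σ times = 21.1. Posterior: Gamma(shape = 2.2+6 = 8.2, rate = 6.1+21.1 = 27.2).
Mode = (α−1)/β = 7.2/27.2 = 0.265.
Mean = α/β = 8.2/27.2 = 0.301.

maximum a posteriori estimate = 0.265, posterior mean = 0.301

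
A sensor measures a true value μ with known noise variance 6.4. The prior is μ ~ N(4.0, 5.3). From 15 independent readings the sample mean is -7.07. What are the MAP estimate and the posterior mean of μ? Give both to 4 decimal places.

MAP = -6.2452; posterior mean = -6.2452

Posterior for μ is Normal. Precision-weighted mean: (1/5.3·4.0 + 15/6.4·-7.07) / (1/5.3 + 15/6.4) = -6.2452.
A Normal posterior is symmetric, so mode = mean.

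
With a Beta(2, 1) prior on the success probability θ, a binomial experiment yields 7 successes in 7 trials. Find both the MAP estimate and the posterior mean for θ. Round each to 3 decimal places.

Posterior: Beta(2+7, 1+0) = Beta(9, 1).
Since β = 1 ≤ 1 and α > 1, the Beta density is monotone increasing on [0,1]; the mode is at 1.
Mean = 9/(9+1) = 0.900.

θ_MAP = 1.000, E[θ|data] = 0.900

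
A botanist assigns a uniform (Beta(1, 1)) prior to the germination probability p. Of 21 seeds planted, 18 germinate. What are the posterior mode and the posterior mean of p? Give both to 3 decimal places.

Posterior: Beta(1+18, 1+3) = Beta(19, 4).
Mode = (19−1)/(19+4−2) = 18/21 = 0.857.
With a flat prior the MAP equals the MLE, 18/21.
Mean = 19/(19+4) = 19/23 = 0.826.

p_MAP = 0.857, E[p|data] = 0.826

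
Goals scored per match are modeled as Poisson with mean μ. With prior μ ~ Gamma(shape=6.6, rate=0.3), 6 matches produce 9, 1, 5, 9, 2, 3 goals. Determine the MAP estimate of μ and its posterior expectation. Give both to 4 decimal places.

Σ counts = 29. Posterior: Gamma(shape = 6.6+29 = 35.6, rate = 0.3+6 = 6.3).
Mode = (α−1)/β = 34.6/6.3 = 5.4921.
Mean = α/β = 35.6/6.3 = 5.6508.

MAP = 5.4921; posterior mean = 5.6508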